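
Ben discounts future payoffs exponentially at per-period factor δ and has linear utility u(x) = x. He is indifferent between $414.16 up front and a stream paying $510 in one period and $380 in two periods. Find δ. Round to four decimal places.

δ ≈ 0.5700

Present value of the stream is 510·δ + 380·δ². Indifference gives 510δ + 380δ² = 414.16.
So 380δ² + 510δ − 414.16 = 0.
The positive root is δ = [−510 + √(510² + 4·380·414.16)] / (2·380) = (−510 + 943.198)/760 ≈ 0.5700.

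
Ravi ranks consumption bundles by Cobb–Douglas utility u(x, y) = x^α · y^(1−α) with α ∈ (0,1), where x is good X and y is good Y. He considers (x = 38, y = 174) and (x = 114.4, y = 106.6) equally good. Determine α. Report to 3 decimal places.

α ≈ 0.308

The Cobb–Douglas utilities coincide, so 38^α·174^(1−α) = 114.4^α·106.6^(1−α).
(38/114.4)^α = (106.6/174)^(1−α); take logs: α·ln(38/114.4) = (1−α)·ln(106.6/174), i.e. α·-1.102115 = (1−α)·-0.489972.
So α/(1−α) = (-0.489972)/(-1.102115) = 0.444574, and α = 0.444574/1.444574 ≈ 0.308.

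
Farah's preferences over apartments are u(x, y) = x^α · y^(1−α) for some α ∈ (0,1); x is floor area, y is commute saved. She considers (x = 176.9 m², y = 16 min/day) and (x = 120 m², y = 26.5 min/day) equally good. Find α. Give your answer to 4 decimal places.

Indifference: 176.9^α · 16^(1−α) = 120^α · 26.5^(1−α).
Rearrange to (176.9/120)^α = (26.5/16)^(1−α) and take logs: α·0.3880929 = (1−α)·0.5045560.
With A = 0.3880929 and B = 0.5045560: α·A = (1−α)·B, so α = B/(A+B) = 0.5045560/0.8926489 ≈ 0.5652.

α ≈ 0.5652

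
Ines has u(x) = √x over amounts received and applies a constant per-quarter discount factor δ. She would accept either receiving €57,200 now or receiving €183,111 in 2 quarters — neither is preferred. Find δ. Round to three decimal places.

Equating discounted utilities: u(57200) = δ^2·u(183111) ⇒ δ^2 = u(57200)/u(183111).
With u(x) = √x: δ^2 = √57200/√183111 = √(57200/183111) = 0.55891.
Taking the square root: δ = 0.55891^(1/2) ≈ 0.748.

δ ≈ 0.748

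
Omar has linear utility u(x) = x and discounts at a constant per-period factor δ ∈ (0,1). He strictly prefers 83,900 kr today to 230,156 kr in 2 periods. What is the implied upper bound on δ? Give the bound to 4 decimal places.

δ < 0.6038

The preference means 83900 > δ^2·230156.
Dividing by 230156: δ^2 < 0.36454. Both sides are positive, so the square root keeps the direction.
δ < 0.36454^(1/2) = 0.6038.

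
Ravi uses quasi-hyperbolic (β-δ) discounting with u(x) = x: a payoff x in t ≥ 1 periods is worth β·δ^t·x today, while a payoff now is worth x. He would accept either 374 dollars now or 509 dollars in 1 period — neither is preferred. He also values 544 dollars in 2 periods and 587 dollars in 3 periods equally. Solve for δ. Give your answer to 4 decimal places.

δ ≈ 0.9267

Both payoffs in the second observation are in the future, so β drops out: δ^2·544 = δ^3·587 ⇒ δ = 544/587 = 0.92675.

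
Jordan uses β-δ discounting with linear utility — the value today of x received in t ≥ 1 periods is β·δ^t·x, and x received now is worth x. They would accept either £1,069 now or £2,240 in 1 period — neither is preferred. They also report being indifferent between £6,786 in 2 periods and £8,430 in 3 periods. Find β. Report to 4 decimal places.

β ≈ 0.5928

From the later pair, β·δ^2·6786 = β·δ^3·8430; dividing through, δ = 6786/8430 = 0.80498.
Now use the now-vs-future pair: 1069 = β·δ·2240 gives β = 1069/(0.80498·2240) ≈ 0.5928.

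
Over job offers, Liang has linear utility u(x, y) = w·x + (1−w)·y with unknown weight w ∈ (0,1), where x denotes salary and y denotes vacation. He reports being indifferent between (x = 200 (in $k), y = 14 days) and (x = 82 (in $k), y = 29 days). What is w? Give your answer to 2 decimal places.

Equating utilities: w·200 + (1−w)·14 = w·82 + (1−w)·29.
w·(200−82) = (1−w)·(29−14), i.e. w·118 = (1−w)·15.
So w/(1−w) = 15/118 = 0.1271, giving w = 15/(118+15) = 0.11.

w = 0.11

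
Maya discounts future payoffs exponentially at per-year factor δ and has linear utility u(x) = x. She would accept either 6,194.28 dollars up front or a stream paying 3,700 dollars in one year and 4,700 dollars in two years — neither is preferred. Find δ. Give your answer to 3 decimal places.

The stream is worth 3700δ + 4700δ² today, so 3700δ + 4700δ² = 6194.28.
Rearranged: 4700δ² + 3700δ − 6194.28 = 0.
The positive root is δ = [−3700 + √(3700² + 4·4700·6194.28)] / (2·4700) = (−3700 + 11408.000)/9400 ≈ 0.820.

δ ≈ 0.820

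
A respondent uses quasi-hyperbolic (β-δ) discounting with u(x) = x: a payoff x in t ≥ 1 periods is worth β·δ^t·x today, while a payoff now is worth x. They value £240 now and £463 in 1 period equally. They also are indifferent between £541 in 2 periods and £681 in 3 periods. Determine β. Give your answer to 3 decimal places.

β ≈ 0.652

The second indifference involves only future payoffs, so β cancels: β·δ^2·541 = β·δ^3·681, giving δ = 541/681 = 0.79442.
The first indifference: 240 = β·δ·463, so β = 240/(δ·463) = 240/(0.79442·463) ≈ 0.652.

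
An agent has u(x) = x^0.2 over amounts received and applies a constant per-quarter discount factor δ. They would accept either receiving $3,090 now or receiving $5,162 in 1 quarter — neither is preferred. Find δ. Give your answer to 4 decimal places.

δ ≈ 0.9025

Indifference means u(3090) = δ · u(5162), so δ = u(3090)/u(5162).
Since u(x) = x^0.2, δ = (3090/5162)^0.2 = 0.59861^0.2 = 0.90246.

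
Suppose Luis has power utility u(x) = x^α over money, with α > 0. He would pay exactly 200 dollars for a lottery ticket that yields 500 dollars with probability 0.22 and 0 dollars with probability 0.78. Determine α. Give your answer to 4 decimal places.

α ≈ 1.6525

The lottery's expected utility is 0.22·u(500) + 0.78·u(0) = 0.22·500^α (since u(0) = 0 for α > 0).
Equating: 200^α = 0.22·500^α, i.e. 0.4000^α = 0.22.
Take logs: α = ln 0.22 / ln(200/500) ≈ 1.652453.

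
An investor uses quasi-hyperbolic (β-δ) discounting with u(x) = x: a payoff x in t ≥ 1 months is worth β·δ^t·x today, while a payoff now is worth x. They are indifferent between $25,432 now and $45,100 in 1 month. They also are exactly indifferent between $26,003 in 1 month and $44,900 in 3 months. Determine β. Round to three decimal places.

β ≈ 0.741

The second indifference involves only future payoffs, so β cancels: β·δ^1·26003 = β·δ^3·44900, giving δ^2 = 26003/44900 = 0.57913, so δ = 0.76101.
Substituting δ into 25432 = β·δ·45100: β = 25432/(34321.408) ≈ 0.741.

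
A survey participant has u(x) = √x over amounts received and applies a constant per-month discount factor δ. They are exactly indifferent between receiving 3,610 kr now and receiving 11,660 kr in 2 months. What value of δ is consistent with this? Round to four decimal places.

The payoff in 2 months is discounted by δ^2, so u(3610) = δ^2·u(11660) and δ^2 = u(3610)/u(11660).
With u(x) = √x: δ^2 = √3610/√11660 = √(3610/11660) = 0.55642.
So δ = 0.55642^(1/2) ≈ 0.7459.

δ ≈ 0.7459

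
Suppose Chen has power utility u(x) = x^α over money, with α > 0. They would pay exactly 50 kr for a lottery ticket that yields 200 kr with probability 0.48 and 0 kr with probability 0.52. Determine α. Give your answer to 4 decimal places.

Since u(0) = 0, the lottery's EU is 0.48·200^α.
Setting u(50) equal to that: 50^α = 0.48·200^α ⇒ (50/200)^α = 0.48.
α = ln(0.48) / ln(50/200) = -0.7339692/-1.3862944 ≈ 0.5294.

α ≈ 0.5294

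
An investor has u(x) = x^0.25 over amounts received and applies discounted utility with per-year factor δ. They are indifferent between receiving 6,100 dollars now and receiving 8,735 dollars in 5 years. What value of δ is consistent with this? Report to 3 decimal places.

Equating discounted utilities: u(6100) = δ^5·u(8735) ⇒ δ^5 = u(6100)/u(8735).
With u(x) = x^0.25: δ^5 = 6100^0.25/8735^0.25 = (6100/8735)^0.25 = 0.91415.
Taking the 5th root: δ = 0.91415^(1/5) ≈ 0.982.

δ ≈ 0.982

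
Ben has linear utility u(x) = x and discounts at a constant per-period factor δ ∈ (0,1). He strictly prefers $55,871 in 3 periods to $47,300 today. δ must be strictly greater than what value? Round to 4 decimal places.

δ > 0.9460

Comparing present values: 47300 < δ^3·55871.
Dividing by 55871: δ^3 > 0.84659. Both sides are positive, so the cube root keeps the direction.
δ > 0.84659^(1/3) = 0.9460.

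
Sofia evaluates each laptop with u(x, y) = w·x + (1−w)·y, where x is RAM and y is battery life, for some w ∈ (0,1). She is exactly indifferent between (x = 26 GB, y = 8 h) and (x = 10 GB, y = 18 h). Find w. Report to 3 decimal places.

Equating utilities: w·26 + (1−w)·8 = w·10 + (1−w)·18.
w·(26−10) = (1−w)·(18−8), i.e. w·16 = (1−w)·10.
The marginal rate of substitution is 10/16, so w = 10/(16+10) = 0.385.

w = 0.385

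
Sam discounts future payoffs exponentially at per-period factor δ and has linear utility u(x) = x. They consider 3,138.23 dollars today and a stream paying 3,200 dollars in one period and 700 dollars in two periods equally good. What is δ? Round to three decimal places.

Equating present values: 3138.23 = 3200δ + 700δ².
That is, 700δ² + 3200δ − 3138.23 = 0, a quadratic in δ.
By the quadratic formula (taking the positive root), δ = (−3200 + √19027044.00) / 1400 ≈ 0.830.

δ ≈ 0.830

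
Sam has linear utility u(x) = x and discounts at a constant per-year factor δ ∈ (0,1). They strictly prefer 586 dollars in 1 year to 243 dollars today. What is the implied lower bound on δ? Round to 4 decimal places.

Comparing present values: 243 < δ·586.
Dividing through by 586 gives δ > 0.41468.

δ > 0.4147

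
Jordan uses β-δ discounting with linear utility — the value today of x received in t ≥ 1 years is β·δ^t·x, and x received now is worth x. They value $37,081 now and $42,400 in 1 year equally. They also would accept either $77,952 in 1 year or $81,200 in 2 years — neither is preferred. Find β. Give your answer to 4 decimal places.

The second indifference involves only future payoffs, so β cancels: β·δ^1·77952 = β·δ^2·81200, giving δ = 77952/81200 = 0.96000.
The first indifference: 37081 = β·δ·42400, so β = 37081/(δ·42400) = 37081/(0.96000·42400) ≈ 0.9110.

β ≈ 0.9110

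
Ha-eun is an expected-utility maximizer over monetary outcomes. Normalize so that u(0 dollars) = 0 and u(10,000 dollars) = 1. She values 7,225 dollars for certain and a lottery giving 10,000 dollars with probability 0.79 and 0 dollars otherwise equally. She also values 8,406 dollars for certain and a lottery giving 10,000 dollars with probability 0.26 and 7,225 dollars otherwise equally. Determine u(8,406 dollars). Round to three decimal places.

0.845

First, u(7,225 dollars) = 0.79·u(10,000 dollars) + 0.21·u(0 dollars) = 0.79.
The second indifference gives u(8,406 dollars) = 0.26·u(10,000 dollars) + 0.74·u(7,225 dollars) = 0.26·1.00 + 0.74·0.79 = 0.8446.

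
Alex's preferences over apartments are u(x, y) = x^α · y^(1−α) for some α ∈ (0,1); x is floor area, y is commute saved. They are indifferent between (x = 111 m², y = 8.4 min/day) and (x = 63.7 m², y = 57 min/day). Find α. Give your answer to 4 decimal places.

Indifference: 111^α · 8.4^(1−α) = 63.7^α · 57^(1−α).
Taking logs: α·ln 111 + (1−α)·ln 8.4 = α·ln 63.7 + (1−α)·ln 57, i.e. α·0.5553456 = (1−α)·1.9148196.
Thus α·(2.4701652) = 1.9148196, so α = 1.9148196/2.4701652 ≈ 0.7752.

α ≈ 0.7752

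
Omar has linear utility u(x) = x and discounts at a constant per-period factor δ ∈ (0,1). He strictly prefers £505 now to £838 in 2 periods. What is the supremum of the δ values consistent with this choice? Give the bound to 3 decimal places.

Under u(x) = x this choice says 505 > δ^2·838.
So δ^2 < 505/838 = 0.60263; taking the square root of both positive sides preserves the inequality.
δ < 0.60263^(1/2) = 0.776.

δ < 0.776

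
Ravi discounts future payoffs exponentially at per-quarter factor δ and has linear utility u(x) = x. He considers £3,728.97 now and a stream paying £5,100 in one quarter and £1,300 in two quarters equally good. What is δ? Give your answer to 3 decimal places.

Equating present values: 3728.97 = 5100δ + 1300δ².
That is, 1300δ² + 5100δ − 3728.97 = 0, a quadratic in δ.
δ = (−5100 + √(5100² + 4·1300·3728.97)) / (2·1300) = (−5100 + √45400644.00) / 2600 ≈ 0.630.

δ ≈ 0.630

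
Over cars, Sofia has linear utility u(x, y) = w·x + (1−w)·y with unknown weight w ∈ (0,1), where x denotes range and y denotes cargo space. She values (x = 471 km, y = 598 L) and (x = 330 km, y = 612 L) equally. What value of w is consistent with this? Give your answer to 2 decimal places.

w = 0.09

Indifference: w·471 + (1−w)·598 = w·330 + (1−w)·612.
Rearranging, 141·w − 14·(1−w) = 0.
Hence w = 14/(141+14) = 14/155 = 0.09.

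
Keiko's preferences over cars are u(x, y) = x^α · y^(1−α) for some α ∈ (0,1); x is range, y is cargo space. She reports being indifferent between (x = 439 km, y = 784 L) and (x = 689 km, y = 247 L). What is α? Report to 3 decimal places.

α ≈ 0.719

The Cobb–Douglas utilities coincide, so 439^α·784^(1−α) = 689^α·247^(1−α).
(439/689)^α = (247/784)^(1−α); take logs: α·ln(439/689) = (1−α)·ln(247/784), i.e. α·-0.450742 = (1−α)·-1.155021.
Thus α·(-1.605763) = -1.155021, so α = -1.155021/-1.605763 ≈ 0.719.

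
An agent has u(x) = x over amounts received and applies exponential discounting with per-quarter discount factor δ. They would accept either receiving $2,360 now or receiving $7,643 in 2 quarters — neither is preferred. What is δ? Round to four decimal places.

The payoff in 2 quarters is discounted by δ^2, so u(2360) = δ^2·u(7643) and δ^2 = u(2360)/u(7643).
With u(x) = x: δ^2 = 2360/7643 = 0.30878.
So δ = 0.30878^(1/2) ≈ 0.5557.

δ ≈ 0.5557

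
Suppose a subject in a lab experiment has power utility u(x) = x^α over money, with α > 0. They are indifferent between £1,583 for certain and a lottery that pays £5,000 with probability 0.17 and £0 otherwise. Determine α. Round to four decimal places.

Since u(0) = 0, the lottery's EU is 0.17·5000^α.
Equating: 1583^α = 0.17·5000^α, i.e. 0.3166^α = 0.17.
α = ln(0.17) / ln(1583/5000) = -1.7719568/-1.1501161 ≈ 1.5407.

α ≈ 1.5407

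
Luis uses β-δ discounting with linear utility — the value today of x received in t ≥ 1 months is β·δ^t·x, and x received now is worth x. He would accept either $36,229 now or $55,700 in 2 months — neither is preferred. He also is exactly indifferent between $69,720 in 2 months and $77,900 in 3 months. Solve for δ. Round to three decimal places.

The second indifference involves only future payoffs, so β cancels: β·δ^2·69720 = β·δ^3·77900, giving δ = 69720/77900 = 0.89499.

δ ≈ 0.895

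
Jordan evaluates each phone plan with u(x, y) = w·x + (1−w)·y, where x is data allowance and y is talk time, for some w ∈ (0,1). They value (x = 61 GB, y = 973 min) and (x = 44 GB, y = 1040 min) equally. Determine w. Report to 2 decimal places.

w = 0.80

Indifference: w·61 + (1−w)·973 = w·44 + (1−w)·1040.
Rearranging, 17·w − 67·(1−w) = 0.
The marginal rate of substitution is 67/17, so w = 67/(17+67) = 0.80.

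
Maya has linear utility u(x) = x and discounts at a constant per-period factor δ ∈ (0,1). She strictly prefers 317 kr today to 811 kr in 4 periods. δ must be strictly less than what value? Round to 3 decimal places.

δ < 0.791

Under u(x) = x this choice says 317 > δ^4·811.
Hence δ^4 < 317/811 = 0.39088, and x ↦ x^(1/4) is increasing on (0,∞).
δ < 0.39088^(1/4) = 0.791.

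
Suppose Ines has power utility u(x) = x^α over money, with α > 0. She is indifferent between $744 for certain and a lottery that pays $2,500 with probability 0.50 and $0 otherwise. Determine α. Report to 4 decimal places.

α ≈ 0.5719

The lottery's expected utility is 0.50·u(2500) + 0.50·u(0) = 0.50·2500^α (since u(0) = 0 for α > 0).
Indifference: 744^α = 0.50·2500^α, so (744/2500)^α = 0.50.
Take logs: α = ln 0.50 / ln(744/2500) ≈ 0.571901.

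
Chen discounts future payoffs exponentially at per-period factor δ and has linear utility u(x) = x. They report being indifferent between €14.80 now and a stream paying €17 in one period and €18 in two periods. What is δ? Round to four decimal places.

δ ≈ 0.5501

Equating present values: 14.80 = 17δ + 18δ².
That is, 18δ² + 17δ − 14.80 = 0, a quadratic in δ.
The positive root is δ = [−17 + √(17² + 4·18·14.80)] / (2·18) = (−17 + 36.805)/36 ≈ 0.5501.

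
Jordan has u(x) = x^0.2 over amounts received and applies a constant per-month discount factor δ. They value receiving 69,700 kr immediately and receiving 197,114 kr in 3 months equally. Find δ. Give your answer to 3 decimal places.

δ ≈ 0.933

Equating discounted utilities: u(69700) = δ^3·u(197114) ⇒ δ^3 = u(69700)/u(197114).
Since u(x) = x^0.2, δ^3 = (69700/197114)^0.2 = 0.35360^0.2 = 0.81227.
Hence δ = (0.81227)^(1/3) = 0.93304.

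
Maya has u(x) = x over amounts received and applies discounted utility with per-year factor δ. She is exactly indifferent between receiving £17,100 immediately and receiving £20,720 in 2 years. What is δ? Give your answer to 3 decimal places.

Indifference means u(17100) = δ^2 · u(20720), so δ^2 = u(17100)/u(20720).
With u(x) = x: δ^2 = 17100/20720 = 0.82529.
So δ = 0.82529^(1/2) ≈ 0.908.

δ ≈ 0.908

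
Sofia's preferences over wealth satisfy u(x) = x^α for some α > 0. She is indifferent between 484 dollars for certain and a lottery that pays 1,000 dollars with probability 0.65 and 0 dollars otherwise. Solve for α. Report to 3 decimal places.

α ≈ 0.594

Since u(0) = 0, the lottery's EU is 0.65·1000^α.
Indifference: 484^α = 0.65·1000^α, so (484/1000)^α = 0.65.
Taking logs: α·ln(484/1000) = ln(0.65), so α = -0.430783 / -0.725670 ≈ 0.594.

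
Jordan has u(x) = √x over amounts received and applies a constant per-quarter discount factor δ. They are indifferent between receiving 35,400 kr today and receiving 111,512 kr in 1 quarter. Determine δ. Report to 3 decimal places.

δ ≈ 0.563

Indifference means u(35400) = δ · u(111512), so δ = u(35400)/u(111512).
With u(x) = √x: δ = √35400/√111512 = √(35400/111512) = 0.56343.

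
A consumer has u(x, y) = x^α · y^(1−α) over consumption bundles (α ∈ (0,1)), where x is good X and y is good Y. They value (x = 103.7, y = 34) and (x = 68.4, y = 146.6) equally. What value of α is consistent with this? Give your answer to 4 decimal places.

α ≈ 0.7784

Indifference: 103.7^α · 34^(1−α) = 68.4^α · 146.6^(1−α).
Taking logs: α·ln 103.7 + (1−α)·ln 34 = α·ln 68.4 + (1−α)·ln 146.6, i.e. α·0.4161293 = (1−α)·1.4613473.
Thus α·(1.8774766) = 1.4613473, so α = 1.4613473/1.8774766 ≈ 0.7784.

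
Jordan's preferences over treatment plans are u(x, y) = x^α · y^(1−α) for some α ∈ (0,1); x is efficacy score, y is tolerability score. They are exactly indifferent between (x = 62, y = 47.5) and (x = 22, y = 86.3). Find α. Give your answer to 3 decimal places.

α ≈ 0.366

Indifference: 62^α · 47.5^(1−α) = 22^α · 86.3^(1−α).
Taking logs: α·ln 62 + (1−α)·ln 47.5 = α·ln 22 + (1−α)·ln 86.3, i.e. α·1.036092 = (1−α)·0.597100.
So α/(1−α) = (0.597100)/(1.036092) = 0.576300, and α = 0.576300/1.576300 ≈ 0.366.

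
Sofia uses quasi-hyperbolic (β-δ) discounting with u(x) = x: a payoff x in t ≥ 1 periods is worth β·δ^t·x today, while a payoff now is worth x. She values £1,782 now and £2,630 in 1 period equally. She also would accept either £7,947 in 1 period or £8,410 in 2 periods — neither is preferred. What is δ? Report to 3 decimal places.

δ ≈ 0.945

From the later pair, β·δ^1·7947 = β·δ^2·8410; dividing through, δ = 7947/8410 = 0.94495.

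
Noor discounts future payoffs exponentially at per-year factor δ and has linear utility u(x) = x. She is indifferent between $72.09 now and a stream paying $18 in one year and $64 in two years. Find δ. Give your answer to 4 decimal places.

δ ≈ 0.9300

Equating present values: 72.09 = 18δ + 64δ².
That is, 64δ² + 18δ − 72.09 = 0, a quadratic in δ.
By the quadratic formula (taking the positive root), δ = (−18 + √18779.04) / 128 ≈ 0.9300.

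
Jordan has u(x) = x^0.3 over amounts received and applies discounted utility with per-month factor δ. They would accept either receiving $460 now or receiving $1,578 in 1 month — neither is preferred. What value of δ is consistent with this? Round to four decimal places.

Equating discounted utilities: u(460) = δ·u(1578) ⇒ δ = u(460)/u(1578).
With u(x) = x^0.3: δ = 460^0.3/1578^0.3 = (460/1578)^0.3 = 0.69087.

δ ≈ 0.6909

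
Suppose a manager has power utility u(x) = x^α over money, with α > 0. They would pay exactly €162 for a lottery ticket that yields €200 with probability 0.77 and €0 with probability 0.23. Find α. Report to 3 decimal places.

α ≈ 1.240

Since u(0) = 0, the lottery's EU is 0.77·200^α.
Equating: 162^α = 0.77·200^α, i.e. 0.8100^α = 0.77.
Taking logs: α·ln(162/200) = ln(0.77), so α = -0.261365 / -0.210721 ≈ 1.240.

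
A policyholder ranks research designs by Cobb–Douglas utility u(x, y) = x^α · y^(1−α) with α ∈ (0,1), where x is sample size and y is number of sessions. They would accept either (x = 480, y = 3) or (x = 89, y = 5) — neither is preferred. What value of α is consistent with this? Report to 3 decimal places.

α ≈ 0.233

The Cobb–Douglas utilities coincide, so 480^α·3^(1−α) = 89^α·5^(1−α).
Taking logs: α·ln 480 + (1−α)·ln 3 = α·ln 89 + (1−α)·ln 5, i.e. α·1.685150 = (1−α)·0.510826.
So α/(1−α) = (0.510826)/(1.685150) = 0.303134, and α = 0.303134/1.303134 ≈ 0.233.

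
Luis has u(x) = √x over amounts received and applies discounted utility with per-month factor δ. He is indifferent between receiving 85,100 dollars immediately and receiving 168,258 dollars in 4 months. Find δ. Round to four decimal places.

Equating discounted utilities: u(85100) = δ^4·u(168258) ⇒ δ^4 = u(85100)/u(168258).
Since u(x) = √x, δ^4 = √(85100/168258) = 0.71118.
Taking the 4th root: δ = 0.71118^(1/4) ≈ 0.9183.

δ ≈ 0.9183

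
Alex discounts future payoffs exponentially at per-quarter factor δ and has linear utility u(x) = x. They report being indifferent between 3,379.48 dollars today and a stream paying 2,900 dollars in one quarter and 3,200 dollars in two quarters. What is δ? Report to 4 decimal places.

δ ≈ 0.6700

Present value of the stream is 2900·δ + 3200·δ². Indifference gives 2900δ + 3200δ² = 3379.48.
So 3200δ² + 2900δ − 3379.48 = 0.
The positive root is δ = [−2900 + √(2900² + 4·3200·3379.48)] / (2·3200) = (−2900 + 7188.000)/6400 ≈ 0.6700.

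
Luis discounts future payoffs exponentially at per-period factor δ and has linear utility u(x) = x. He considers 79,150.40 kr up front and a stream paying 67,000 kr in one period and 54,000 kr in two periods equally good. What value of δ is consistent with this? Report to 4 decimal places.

δ ≈ 0.7400

The stream is worth 67000δ + 54000δ² today, so 67000δ + 54000δ² = 79150.40.
That is, 54000δ² + 67000δ − 79150.40 = 0, a quadratic in δ.
By the quadratic formula (taking the positive root), δ = (−67000 + √21585486400.00) / 108000 ≈ 0.7400.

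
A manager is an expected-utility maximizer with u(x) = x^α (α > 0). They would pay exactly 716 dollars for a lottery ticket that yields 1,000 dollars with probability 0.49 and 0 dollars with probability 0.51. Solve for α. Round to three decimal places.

α ≈ 2.135

The lottery's expected utility is 0.49·u(1000) + 0.51·u(0) = 0.49·1000^α (since u(0) = 0 for α > 0).
Setting u(716) equal to that: 716^α = 0.49·1000^α ⇒ (716/1000)^α = 0.49.
Taking logs: α·ln(716/1000) = ln(0.49), so α = -0.713350 / -0.334075 ≈ 2.135.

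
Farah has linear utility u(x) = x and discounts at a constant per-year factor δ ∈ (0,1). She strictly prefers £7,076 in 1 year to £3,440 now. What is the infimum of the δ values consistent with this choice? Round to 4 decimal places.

Comparing present values: 3440 < δ·7076.
So δ > 3440/7076 = 0.48615.

δ > 0.4862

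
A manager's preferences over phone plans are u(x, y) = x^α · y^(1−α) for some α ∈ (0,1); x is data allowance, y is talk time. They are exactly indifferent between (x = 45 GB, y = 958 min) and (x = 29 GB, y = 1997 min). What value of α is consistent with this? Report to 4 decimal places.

The Cobb–Douglas utilities coincide, so 45^α·958^(1−α) = 29^α·1997^(1−α).
Taking logs: α·ln 45 + (1−α)·ln 958 = α·ln 29 + (1−α)·ln 1997, i.e. α·0.4393667 = (1−α)·0.7345536.
So α/(1−α) = (0.7345536)/(0.4393667) = 1.6718463, and α = 1.6718463/2.6718463 ≈ 0.6257.

α ≈ 0.6257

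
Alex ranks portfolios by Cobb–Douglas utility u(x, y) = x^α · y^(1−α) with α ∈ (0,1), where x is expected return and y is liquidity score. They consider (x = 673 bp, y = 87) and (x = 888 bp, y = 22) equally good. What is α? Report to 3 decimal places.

The Cobb–Douglas utilities coincide, so 673^α·87^(1−α) = 888^α·22^(1−α).
Rearrange to (673/888)^α = (22/87)^(1−α) and take logs: α·-0.277226 = (1−α)·-1.374866.
Thus α·(-1.652092) = -1.374866, so α = -1.374866/-1.652092 ≈ 0.832.

α ≈ 0.832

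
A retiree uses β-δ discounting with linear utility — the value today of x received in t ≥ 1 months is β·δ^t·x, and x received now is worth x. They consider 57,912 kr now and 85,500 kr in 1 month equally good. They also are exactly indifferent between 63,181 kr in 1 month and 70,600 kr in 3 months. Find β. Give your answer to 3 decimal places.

Both payoffs in the second observation are in the future, so β drops out: δ^1·63181 = δ^3·70600 ⇒ δ^2 = 63181/70600 = 0.89492, so δ = 0.94600.
Substituting δ into 57912 = β·δ·85500: β = 57912/(80882.955) ≈ 0.716.

β ≈ 0.716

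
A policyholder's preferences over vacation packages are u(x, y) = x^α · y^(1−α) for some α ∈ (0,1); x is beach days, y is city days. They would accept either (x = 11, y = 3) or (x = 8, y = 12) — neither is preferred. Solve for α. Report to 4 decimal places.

α ≈ 0.8132

Indifference: 11^α · 3^(1−α) = 8^α · 12^(1−α).
(11/8)^α = (12/3)^(1−α); take logs: α·ln(11/8) = (1−α)·ln(12/3), i.e. α·0.3184537 = (1−α)·1.3862944.
Thus α·(1.7047481) = 1.3862944, so α = 1.3862944/1.7047481 ≈ 0.8132.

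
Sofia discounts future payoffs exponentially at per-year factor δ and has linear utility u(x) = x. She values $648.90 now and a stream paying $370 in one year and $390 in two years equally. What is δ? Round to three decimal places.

δ ≈ 0.900

The stream is worth 370δ + 390δ² today, so 370δ + 390δ² = 648.90.
Rearranged: 390δ² + 370δ − 648.90 = 0.
δ = (−370 + √(370² + 4·390·648.90)) / (2·390) = (−370 + √1149184.00) / 780 ≈ 0.900.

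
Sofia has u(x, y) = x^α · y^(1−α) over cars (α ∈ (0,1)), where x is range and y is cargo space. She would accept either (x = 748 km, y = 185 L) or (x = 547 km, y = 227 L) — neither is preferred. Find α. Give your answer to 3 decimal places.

α ≈ 0.395

The Cobb–Douglas utilities coincide, so 748^α·185^(1−α) = 547^α·227^(1−α).
Rearrange to (748/547)^α = (227/185)^(1−α) and take logs: α·0.312954 = (1−α)·0.204594.
Thus α·(0.517548) = 0.204594, so α = 0.204594/0.517548 ≈ 0.395.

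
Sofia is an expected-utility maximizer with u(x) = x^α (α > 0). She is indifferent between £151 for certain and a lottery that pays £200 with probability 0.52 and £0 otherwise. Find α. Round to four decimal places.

Since u(0) = 0, the lottery's EU is 0.52·200^α.
Indifference: 151^α = 0.52·200^α, so (151/200)^α = 0.52.
α = ln(0.52) / ln(151/200) = -0.6539265/-0.2810375 ≈ 2.3268.

α ≈ 2.3268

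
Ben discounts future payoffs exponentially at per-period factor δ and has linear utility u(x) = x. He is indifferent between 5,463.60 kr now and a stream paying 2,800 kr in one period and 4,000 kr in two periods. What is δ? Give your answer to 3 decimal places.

δ ≈ 0.870

Present value of the stream is 2800·δ + 4000·δ². Indifference gives 2800δ + 4000δ² = 5463.60.
So 4000δ² + 2800δ − 5463.60 = 0.
The positive root is δ = [−2800 + √(2800² + 4·4000·5463.60)] / (2·4000) = (−2800 + 9760.000)/8000 ≈ 0.870.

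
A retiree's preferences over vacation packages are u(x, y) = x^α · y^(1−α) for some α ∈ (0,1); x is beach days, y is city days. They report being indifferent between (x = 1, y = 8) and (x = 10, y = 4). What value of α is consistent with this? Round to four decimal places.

α ≈ 0.2314

The Cobb–Douglas utilities coincide, so 1^α·8^(1−α) = 10^α·4^(1−α).
Taking logs: α·ln 1 + (1−α)·ln 8 = α·ln 10 + (1−α)·ln 4, i.e. α·-2.3025851 = (1−α)·-0.6931472.
So α/(1−α) = (-0.6931472)/(-2.3025851) = 0.3010300, and α = 0.3010300/1.3010300 ≈ 0.2314.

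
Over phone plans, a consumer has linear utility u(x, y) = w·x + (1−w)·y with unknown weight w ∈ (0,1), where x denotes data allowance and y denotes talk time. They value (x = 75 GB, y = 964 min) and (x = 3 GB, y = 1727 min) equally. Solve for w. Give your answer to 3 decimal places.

u(75,964) = u(3,1727) means w·75 + (1−w)·964 = w·3 + (1−w)·1727.
Rearranging, 72·w − 763·(1−w) = 0.
The marginal rate of substitution is 763/72, so w = 763/(72+763) = 0.914.

w = 0.914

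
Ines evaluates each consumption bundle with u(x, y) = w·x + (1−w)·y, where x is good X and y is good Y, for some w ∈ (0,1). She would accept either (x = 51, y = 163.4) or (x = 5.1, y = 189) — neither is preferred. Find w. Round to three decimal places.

w = 0.358

Equating utilities: w·51 + (1−w)·163.4 = w·5.1 + (1−w)·189.
Rearranging, 45.9·w − 25.6·(1−w) = 0.
The marginal rate of substitution is 25.6/45.9, so w = 25.6/(45.9+25.6) = 0.358.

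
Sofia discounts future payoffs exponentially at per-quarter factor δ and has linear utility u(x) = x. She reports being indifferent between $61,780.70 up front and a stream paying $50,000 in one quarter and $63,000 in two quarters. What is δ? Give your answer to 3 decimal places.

δ ≈ 0.670

The stream is worth 50000δ + 63000δ² today, so 50000δ + 63000δ² = 61780.70.
That is, 63000δ² + 50000δ − 61780.70 = 0, a quadratic in δ.
The positive root is δ = [−50000 + √(50000² + 4·63000·61780.70)] / (2·63000) = (−50000 + 134420.000)/126000 ≈ 0.670.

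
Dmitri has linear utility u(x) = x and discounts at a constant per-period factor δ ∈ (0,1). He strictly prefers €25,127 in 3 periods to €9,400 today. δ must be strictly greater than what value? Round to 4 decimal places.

δ > 0.7205

The preference means 9400 < δ^3·25127.
Hence δ^3 > 9400/25127 = 0.37410, and x ↦ x^(1/3) is increasing on (0,∞).
δ > 0.37410^(1/3) = 0.7205.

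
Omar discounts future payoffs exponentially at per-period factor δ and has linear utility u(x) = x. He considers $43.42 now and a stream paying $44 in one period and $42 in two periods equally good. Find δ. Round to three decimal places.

δ ≈ 0.620

Equating present values: 43.42 = 44δ + 42δ².
That is, 42δ² + 44δ − 43.42 = 0, a quadratic in δ.
By the quadratic formula (taking the positive root), δ = (−44 + √9230.56) / 84 ≈ 0.620.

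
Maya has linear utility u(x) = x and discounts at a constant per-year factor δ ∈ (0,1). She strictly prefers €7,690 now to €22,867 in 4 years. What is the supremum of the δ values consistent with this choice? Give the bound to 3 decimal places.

Comparing present values: 7690 > δ^4·22867.
Hence δ^4 < 7690/22867 = 0.33629, and x ↦ x^(1/4) is increasing on (0,∞).
δ < 0.33629^(1/4) = 0.762.

δ < 0.762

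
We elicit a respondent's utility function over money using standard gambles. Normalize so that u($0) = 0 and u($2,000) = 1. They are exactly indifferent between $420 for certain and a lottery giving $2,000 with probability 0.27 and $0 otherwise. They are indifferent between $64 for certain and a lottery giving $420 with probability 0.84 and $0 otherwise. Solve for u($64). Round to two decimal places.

0.23

From the first indifference, u($420) = 0.27·u($2,000) + 0.73·u($0) = 0.27·1 + 0.73·0 = 0.27.
Chaining: u($64) = 0.84·0.27 + 0.16·0.00 = 0.2268.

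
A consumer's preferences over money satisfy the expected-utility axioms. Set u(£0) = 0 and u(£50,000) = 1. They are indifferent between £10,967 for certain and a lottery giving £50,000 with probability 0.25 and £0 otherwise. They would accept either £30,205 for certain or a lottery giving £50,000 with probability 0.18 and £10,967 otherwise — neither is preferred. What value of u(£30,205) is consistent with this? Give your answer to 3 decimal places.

0.385

The first gamble pins u(£10,967): it must equal 0.25·1 + 0.75·0 = 0.25.
Chaining: u(£30,205) = 0.18·1.00 + 0.82·0.25 = 0.3850.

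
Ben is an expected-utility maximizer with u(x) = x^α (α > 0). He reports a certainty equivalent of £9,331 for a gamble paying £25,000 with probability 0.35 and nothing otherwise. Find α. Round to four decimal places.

Since u(0) = 0, the lottery's EU is 0.35·25000^α.
Indifference: 9331^α = 0.35·25000^α, so (9331/25000)^α = 0.35.
α = ln(0.35) / ln(9331/25000) = -1.0498221/-0.9855336 ≈ 1.0652.

α ≈ 1.0652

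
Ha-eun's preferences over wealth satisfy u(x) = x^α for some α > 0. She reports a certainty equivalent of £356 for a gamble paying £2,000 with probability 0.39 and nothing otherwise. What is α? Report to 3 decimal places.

α ≈ 0.546

The lottery's expected utility is 0.39·u(2000) + 0.61·u(0) = 0.39·2000^α (since u(0) = 0 for α > 0).
Indifference: 356^α = 0.39·2000^α, so (356/2000)^α = 0.39.
α = ln(0.39) / ln(356/2000) = -0.941609/-1.725972 ≈ 0.546.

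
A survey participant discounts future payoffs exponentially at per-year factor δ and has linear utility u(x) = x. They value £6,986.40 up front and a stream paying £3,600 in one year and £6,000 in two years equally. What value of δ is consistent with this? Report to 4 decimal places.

The stream is worth 3600δ + 6000δ² today, so 3600δ + 6000δ² = 6986.40.
That is, 6000δ² + 3600δ − 6986.40 = 0, a quadratic in δ.
By the quadratic formula (taking the positive root), δ = (−3600 + √180633600.00) / 12000 ≈ 0.8200.

δ ≈ 0.8200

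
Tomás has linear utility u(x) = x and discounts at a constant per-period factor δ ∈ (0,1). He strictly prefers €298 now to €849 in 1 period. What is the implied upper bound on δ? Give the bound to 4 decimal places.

Comparing present values: 298 > δ·849.
Dividing through by 849 gives δ < 0.35100.

δ < 0.3510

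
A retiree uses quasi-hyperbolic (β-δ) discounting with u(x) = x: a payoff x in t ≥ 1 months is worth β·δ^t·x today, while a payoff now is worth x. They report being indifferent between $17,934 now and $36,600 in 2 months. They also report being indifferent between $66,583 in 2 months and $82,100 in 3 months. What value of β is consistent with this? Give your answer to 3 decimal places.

β ≈ 0.745

The second indifference involves only future payoffs, so β cancels: β·δ^2·66583 = β·δ^3·82100, giving δ = 66583/82100 = 0.81100.
Substituting δ into 17934 = β·δ^2·36600: β = 17934/(24072.516) ≈ 0.745.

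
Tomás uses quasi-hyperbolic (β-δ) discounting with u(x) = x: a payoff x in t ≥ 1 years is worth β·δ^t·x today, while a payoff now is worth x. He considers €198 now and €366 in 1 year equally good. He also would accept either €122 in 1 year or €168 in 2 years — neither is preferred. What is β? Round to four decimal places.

The second indifference involves only future payoffs, so β cancels: β·δ^1·122 = β·δ^2·168, giving δ = 122/168 = 0.72619.
Substituting δ into 198 = β·δ·366: β = 198/(265.786) ≈ 0.7450.

β ≈ 0.7450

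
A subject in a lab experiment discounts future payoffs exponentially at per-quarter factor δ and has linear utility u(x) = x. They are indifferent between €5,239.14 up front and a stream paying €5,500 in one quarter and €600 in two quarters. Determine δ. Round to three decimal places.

δ ≈ 0.870

Present value of the stream is 5500·δ + 600·δ². Indifference gives 5500δ + 600δ² = 5239.14.
That is, 600δ² + 5500δ − 5239.14 = 0, a quadratic in δ.
The positive root is δ = [−5500 + √(5500² + 4·600·5239.14)] / (2·600) = (−5500 + 6544.000)/1200 ≈ 0.870.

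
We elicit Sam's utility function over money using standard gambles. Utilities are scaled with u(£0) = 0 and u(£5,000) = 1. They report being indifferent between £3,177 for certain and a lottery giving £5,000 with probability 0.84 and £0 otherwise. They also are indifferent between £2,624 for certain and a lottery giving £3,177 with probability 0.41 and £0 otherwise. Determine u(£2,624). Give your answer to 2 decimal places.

0.34

From the first indifference, u(£3,177) = 0.84·u(£5,000) + 0.16·u(£0) = 0.84·1 + 0.16·0 = 0.84.
Then u(£2,624) = 0.41·u(£3,177) + 0.59·u(£0) = 0.41·0.84 + 0.59·0.00 = 0.3444.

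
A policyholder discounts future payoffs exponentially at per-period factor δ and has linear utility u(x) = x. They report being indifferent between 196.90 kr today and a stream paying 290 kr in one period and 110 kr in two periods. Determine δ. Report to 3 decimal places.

δ ≈ 0.560

Present value of the stream is 290·δ + 110·δ². Indifference gives 290δ + 110δ² = 196.90.
Rearranged: 110δ² + 290δ − 196.90 = 0.
By the quadratic formula (taking the positive root), δ = (−290 + √170736.00) / 220 ≈ 0.560.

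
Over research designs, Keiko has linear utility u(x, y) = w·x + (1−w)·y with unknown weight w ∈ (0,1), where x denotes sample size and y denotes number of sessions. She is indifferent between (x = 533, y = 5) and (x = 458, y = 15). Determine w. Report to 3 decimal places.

w = 0.118

Equating utilities: w·533 + (1−w)·5 = w·458 + (1−w)·15.
w·(533−458) = (1−w)·(15−5), i.e. w·75 = (1−w)·10.
Hence w = 10/(75+10) = 10/85 = 0.118.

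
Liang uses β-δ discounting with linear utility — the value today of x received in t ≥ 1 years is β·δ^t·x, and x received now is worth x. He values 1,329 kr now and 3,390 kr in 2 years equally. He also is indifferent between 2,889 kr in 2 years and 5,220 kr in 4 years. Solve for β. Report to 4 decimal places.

From the later pair, β·δ^2·2889 = β·δ^4·5220; dividing through, δ^2 = 2889/5220 = 0.55345, so δ = 0.74394.
Substituting δ into 1329 = β·δ^2·3390: β = 1329/(1876.190) ≈ 0.7084.

β ≈ 0.7084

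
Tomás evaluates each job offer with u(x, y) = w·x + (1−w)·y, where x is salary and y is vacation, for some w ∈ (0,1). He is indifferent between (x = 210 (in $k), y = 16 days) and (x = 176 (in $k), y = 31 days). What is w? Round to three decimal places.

w = 0.306

Equating utilities: w·210 + (1−w)·16 = w·176 + (1−w)·31.
w·(210−176) = (1−w)·(31−16), i.e. w·34 = (1−w)·15.
Hence w = 15/(34+15) = 15/49 = 0.306.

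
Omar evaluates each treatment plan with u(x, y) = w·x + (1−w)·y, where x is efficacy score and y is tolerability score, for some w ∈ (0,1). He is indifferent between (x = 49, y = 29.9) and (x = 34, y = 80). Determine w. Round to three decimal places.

w = 0.770

u(49,29.9) = u(34,80) means w·49 + (1−w)·29.9 = w·34 + (1−w)·80.
w·(49−34) = (1−w)·(80−29.9), i.e. w·15 = (1−w)·50.1.
Hence w = 50.1/(15+50.1) = 50.1/65.1 = 0.770.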